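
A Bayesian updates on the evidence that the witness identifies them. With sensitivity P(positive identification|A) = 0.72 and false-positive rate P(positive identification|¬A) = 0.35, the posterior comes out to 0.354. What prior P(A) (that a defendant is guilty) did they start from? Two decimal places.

In odds form, posterior odds = prior odds × likelihood ratio, so prior odds = posterior odds ÷ LR.
Posterior odds = 0.354/(1−0.354) = 0.5480. LR = 0.72/0.35 = 2.0571.
Prior odds = 0.5480/2.0571 = 0.2664, so P(A) = 0.2664/(1+0.2664) ≈ 0.21.

P(A) = 0.21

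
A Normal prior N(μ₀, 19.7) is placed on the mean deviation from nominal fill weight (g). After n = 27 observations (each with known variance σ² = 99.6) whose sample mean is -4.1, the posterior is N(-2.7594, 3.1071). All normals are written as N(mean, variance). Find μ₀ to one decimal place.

μ₀ = 4.4

With known observation variance, the Normal–Normal posterior has precision τ_n = τ₀ + n/σ² and mean μ_n = (τ₀μ₀ + (n/σ²)x̄)/τ_n.
Here τ₀ = 1/19.7 = 0.050761 and τ_data = 27/99.6 = 0.271084, so τ_n = 0.321845.
Rearranging for μ₀: μ₀ = (μ_n·τ_n − τ_data·x̄)/τ₀ = (-2.7594·0.321845 − 0.271084·-4.1) / 0.050761 = 0.223345/0.050761 ≈ 4.4.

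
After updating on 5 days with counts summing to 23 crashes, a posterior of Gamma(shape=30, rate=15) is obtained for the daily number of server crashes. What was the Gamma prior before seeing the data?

Gamma(shape=7, rate=10)

A Gamma(α, β) prior (rate parametrization) on a Poisson rate with n observations summing to S gives posterior Gamma(α+S, β+n).
So α = 30 − 23 = 7 and β = 15 − 5 = 10.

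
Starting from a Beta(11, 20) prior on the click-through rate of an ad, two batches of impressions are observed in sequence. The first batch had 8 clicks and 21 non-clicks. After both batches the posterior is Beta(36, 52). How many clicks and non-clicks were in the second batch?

17 clicks and 11 non-clicks

Because Beta–binomial updating is additive in the counts, the combined data contributed (α_post−α_prior, β_post−β_prior) successes and failures.
Total across both batches: 36−11=25 clicks, 52−20=32 non-clicks.
Subtract the first batch: 25−8=17 clicks and 32−21=11 non-clicks.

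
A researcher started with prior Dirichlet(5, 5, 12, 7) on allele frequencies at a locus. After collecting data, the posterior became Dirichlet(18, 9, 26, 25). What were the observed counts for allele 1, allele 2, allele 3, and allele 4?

For a Dirichlet(α) prior with multinomial counts c, the posterior is Dirichlet(α + c) componentwise.
Counts are posterior − prior componentwise: 18−5=13, 9−5=4, 26−12=14, 25−7=18.

counts (13, 4, 14, 18)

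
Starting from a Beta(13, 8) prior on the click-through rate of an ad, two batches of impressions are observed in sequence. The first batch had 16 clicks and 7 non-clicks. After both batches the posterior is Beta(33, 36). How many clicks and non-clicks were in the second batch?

4 clicks and 21 non-clicks

Because Beta–binomial updating is additive in the counts, the combined data contributed (α_post−α_prior, β_post−β_prior) successes and failures.
Total across both batches: 33−13=20 clicks, 36−8=28 non-clicks.
Subtract the first batch: 20−16=4 clicks and 28−7=21 non-clicks.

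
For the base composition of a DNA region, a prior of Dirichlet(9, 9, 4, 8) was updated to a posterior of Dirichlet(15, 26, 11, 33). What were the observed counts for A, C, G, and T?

counts (6, 17, 7, 25)

For a Dirichlet(α) prior with multinomial counts c, the posterior is Dirichlet(α + c) componentwise.
Counts are posterior − prior componentwise: 15−9=6, 26−9=17, 11−4=7, 33−8=25.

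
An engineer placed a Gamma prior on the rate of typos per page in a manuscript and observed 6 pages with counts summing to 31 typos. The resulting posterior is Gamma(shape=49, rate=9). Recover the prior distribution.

Gamma–Poisson conjugacy: posterior shape = α + Σxᵢ, posterior rate = β + n.
So α = 49 − 31 = 18 and β = 9 − 6 = 3.

Gamma(shape=18, rate=3)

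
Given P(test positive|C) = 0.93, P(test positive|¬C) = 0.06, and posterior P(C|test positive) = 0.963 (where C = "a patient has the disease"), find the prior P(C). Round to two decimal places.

In odds form, posterior odds = prior odds × likelihood ratio, so prior odds = posterior odds ÷ LR.
Posterior odds = 0.963/(1−0.963) = 26.0270. LR = 0.93/0.06 = 15.5000.
Prior odds = 26.0270/15.5000 = 1.6792, so P(C) = 1.6792/(1+1.6792) ≈ 0.63.

P(C) = 0.63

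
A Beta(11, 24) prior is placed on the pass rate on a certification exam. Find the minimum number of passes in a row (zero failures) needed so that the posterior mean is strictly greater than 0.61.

k = 27

After k passes and 0 failures the posterior is Beta(11+k, 24), with mean (11+k)/(11+24+k).
Set (11+k)/(35+k) > 0.61 and solve: k > (0.61·35 − 11)/(1 − 0.61) = 26.538.
The smallest integer exceeding 26.538 is 27, and checking k=27: (38)/(62) = 0.6129 > 0.61.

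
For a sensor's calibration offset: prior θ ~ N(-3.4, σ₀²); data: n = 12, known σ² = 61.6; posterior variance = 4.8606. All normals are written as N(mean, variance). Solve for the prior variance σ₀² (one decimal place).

Posterior precision equals prior precision plus data precision: 1/σ_n² = 1/σ₀² + n/σ².
So 1/σ₀² = 1/4.8606 − 12/61.6 = 0.205736 − 0.194805 = 0.010931.
Hence σ₀² = 1/0.010931 ≈ 91.5.

σ₀² = 91.5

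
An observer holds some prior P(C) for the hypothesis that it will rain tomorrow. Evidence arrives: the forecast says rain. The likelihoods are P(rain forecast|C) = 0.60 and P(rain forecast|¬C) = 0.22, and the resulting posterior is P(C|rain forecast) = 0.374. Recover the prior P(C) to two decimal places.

In odds form, posterior odds = prior odds × likelihood ratio, so prior odds = posterior odds ÷ LR.
Posterior odds = 0.374/(1−0.374) = 0.5974. LR = 0.60/0.22 = 2.7273.
Prior odds = 0.5974/2.7273 = 0.2190, so P(C) = 0.2190/(1+0.2190) ≈ 0.18.

P(C) = 0.18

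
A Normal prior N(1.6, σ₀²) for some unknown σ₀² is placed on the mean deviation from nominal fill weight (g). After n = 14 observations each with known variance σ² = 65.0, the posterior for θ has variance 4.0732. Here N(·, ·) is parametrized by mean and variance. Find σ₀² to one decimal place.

σ₀² = 33.2

For the Normal–Normal model with known σ², precisions add: τ_n = τ₀ + n/σ².
So 1/σ₀² = 1/4.0732 − 14/65.0 = 0.245507 − 0.215385 = 0.030122.
Hence σ₀² = 1/0.030122 ≈ 33.2.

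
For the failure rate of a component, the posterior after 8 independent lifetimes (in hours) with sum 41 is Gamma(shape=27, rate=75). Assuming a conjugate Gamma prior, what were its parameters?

For an exponential likelihood with a Gamma(α, β) prior on the rate, n observations with total T give posterior Gamma(α+n, β+T).
So α = 27 − 8 = 19 and β = 75 − 41 = 34.

Gamma(shape=19, rate=34)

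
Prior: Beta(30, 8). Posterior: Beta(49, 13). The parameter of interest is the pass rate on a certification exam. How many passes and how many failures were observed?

Under Beta–binomial conjugacy the posterior parameters are (a+s, b+f).
So s = 49 − 30 = 19 and f = 13 − 8 = 5.

19 passes and 5 failures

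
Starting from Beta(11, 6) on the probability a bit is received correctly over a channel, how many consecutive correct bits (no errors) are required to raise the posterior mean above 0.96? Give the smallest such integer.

k = 134

After k correct bits and 0 errors the posterior is Beta(11+k, 6), with mean (11+k)/(11+6+k).
Set (11+k)/(17+k) > 0.96 and solve: k > (0.96·17 − 11)/(1 − 0.96) = 133.000.
The smallest integer exceeding 133.000 is 134.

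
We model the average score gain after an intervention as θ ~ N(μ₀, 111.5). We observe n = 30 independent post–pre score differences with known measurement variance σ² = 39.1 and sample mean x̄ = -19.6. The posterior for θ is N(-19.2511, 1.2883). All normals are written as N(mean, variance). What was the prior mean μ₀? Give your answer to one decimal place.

μ₀ = 10.6

The posterior mean is a precision-weighted average: μ_n = (τ₀μ₀ + τ_data·x̄)/(τ₀+τ_data), with τ₀=1/σ₀² and τ_data=n/σ².
Here τ₀ = 1/111.5 = 0.008969 and τ_data = 30/39.1 = 0.767263, so τ_n = 0.776232.
Rearranging for μ₀: μ₀ = (μ_n·τ_n − τ_data·x̄)/τ₀ = (-19.2511·0.776232 − 0.767263·-19.6) / 0.008969 = 0.095035/0.008969 ≈ 10.6.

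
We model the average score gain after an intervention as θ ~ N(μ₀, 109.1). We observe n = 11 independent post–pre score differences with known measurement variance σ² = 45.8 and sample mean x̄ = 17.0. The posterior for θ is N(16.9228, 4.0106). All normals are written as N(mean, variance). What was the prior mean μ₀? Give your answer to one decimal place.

μ₀ = 14.9

The posterior mean is a precision-weighted average: μ_n = (τ₀μ₀ + τ_data·x̄)/(τ₀+τ_data), with τ₀=1/σ₀² and τ_data=n/σ².
Here τ₀ = 1/109.1 = 0.009166 and τ_data = 11/45.8 = 0.240175, so τ_n = 0.249341.
Rearranging for μ₀: μ₀ = (μ_n·τ_n − τ_data·x̄)/τ₀ = (16.9228·0.249341 − 0.240175·17.0) / 0.009166 = 0.136573/0.009166 ≈ 14.9.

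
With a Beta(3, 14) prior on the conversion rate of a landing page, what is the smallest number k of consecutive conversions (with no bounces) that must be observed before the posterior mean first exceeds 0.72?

After k conversions and 0 bounces the posterior is Beta(3+k, 14), with mean (3+k)/(3+14+k).
Set (3+k)/(17+k) > 0.72 and solve: k > (0.72·17 − 3)/(1 − 0.72) = 33.000.
The smallest integer exceeding 33.000 is 34, and checking k=34: (37)/(51) = 0.7255 > 0.72.

k = 34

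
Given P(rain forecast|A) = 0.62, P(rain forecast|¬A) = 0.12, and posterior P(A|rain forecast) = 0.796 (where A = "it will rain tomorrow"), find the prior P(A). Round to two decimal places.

P(A) = 0.43

Bayes' rule in odds form gives O(A|E) = O(A)·[P(E|A)/P(E|¬A)], hence O(A) = O(A|E)/LR.
Posterior odds = 0.796/(1−0.796) = 3.9020. LR = 0.62/0.12 = 5.1667.
Prior odds = 3.9020/5.1667 = 0.7552, so P(A) = 0.7552/(1+0.7552) ≈ 0.43.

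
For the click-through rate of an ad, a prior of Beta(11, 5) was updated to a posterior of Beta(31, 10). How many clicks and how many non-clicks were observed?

20 clicks and 5 non-clicks

Beta is conjugate to the binomial likelihood: posterior = Beta(α+s, β+f).
So s = 31 − 11 = 20 and f = 10 − 5 = 5.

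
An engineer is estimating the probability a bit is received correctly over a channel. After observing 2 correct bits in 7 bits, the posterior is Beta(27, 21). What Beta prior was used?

A Beta(a, b) prior with s successes and f failures in binomial data gives a Beta(a+s, b+f) posterior.
Subtract the data counts: 27−2=25, 21−5=16.

Beta(25, 16)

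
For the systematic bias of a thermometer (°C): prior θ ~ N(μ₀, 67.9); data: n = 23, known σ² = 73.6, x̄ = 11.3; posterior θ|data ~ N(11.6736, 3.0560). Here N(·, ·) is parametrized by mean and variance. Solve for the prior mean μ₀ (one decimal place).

The posterior mean is a precision-weighted average: μ_n = (τ₀μ₀ + τ_data·x̄)/(τ₀+τ_data), with τ₀=1/σ₀² and τ_data=n/σ².
Here τ₀ = 1/67.9 = 0.014728 and τ_data = 23/73.6 = 0.312500, so τ_n = 0.327228.
Rearranging for μ₀: μ₀ = (μ_n·τ_n − τ_data·x̄)/τ₀ = (11.6736·0.327228 − 0.312500·11.3) / 0.014728 = 0.288679/0.014728 ≈ 19.6.

μ₀ = 19.6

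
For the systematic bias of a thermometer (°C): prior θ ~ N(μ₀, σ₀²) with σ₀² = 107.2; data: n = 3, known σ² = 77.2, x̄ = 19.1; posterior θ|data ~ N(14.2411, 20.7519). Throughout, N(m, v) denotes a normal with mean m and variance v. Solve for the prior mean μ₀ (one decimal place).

μ₀ = -6.0

With known observation variance, the Normal–Normal posterior has precision τ_n = τ₀ + n/σ² and mean μ_n = (τ₀μ₀ + (n/σ²)x̄)/τ_n.
Here τ₀ = 1/107.2 = 0.009328 and τ_data = 3/77.2 = 0.038860, so τ_n = 0.048188.
Rearranging for μ₀: μ₀ = (μ_n·τ_n − τ_data·x̄)/τ₀ = (14.2411·0.048188 − 0.038860·19.1) / 0.009328 = -0.055976/0.009328 ≈ -6.0.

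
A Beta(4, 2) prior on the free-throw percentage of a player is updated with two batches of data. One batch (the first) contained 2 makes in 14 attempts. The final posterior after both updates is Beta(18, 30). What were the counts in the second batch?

12 makes and 16 misses

Because Beta–binomial updating is additive in the counts, the combined data contributed (α_post−α_prior, β_post−β_prior) successes and failures.
Total across both batches: 18−4=14 makes, 30−2=28 misses.
Subtract the first batch: 14−2=12 makes and 28−12=16 misses.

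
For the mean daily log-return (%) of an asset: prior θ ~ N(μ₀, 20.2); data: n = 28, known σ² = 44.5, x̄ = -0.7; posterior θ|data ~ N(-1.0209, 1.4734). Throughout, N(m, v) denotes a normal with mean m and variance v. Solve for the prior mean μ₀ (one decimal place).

With known observation variance, the Normal–Normal posterior has precision τ_n = τ₀ + n/σ² and mean μ_n = (τ₀μ₀ + (n/σ²)x̄)/τ_n.
Here τ₀ = 1/20.2 = 0.049505 and τ_data = 28/44.5 = 0.629213, so τ_n = 0.678718.
Rearranging for μ₀: μ₀ = (μ_n·τ_n − τ_data·x̄)/τ₀ = (-1.0209·0.678718 − 0.629213·-0.7) / 0.049505 = -0.252454/0.049505 ≈ -5.1.

μ₀ = -5.1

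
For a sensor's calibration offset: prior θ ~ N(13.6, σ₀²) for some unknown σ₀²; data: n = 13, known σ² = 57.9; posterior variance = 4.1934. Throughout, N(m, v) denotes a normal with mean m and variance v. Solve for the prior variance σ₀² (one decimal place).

Posterior precision equals prior precision plus data precision: 1/σ_n² = 1/σ₀² + n/σ².
So 1/σ₀² = 1/4.1934 − 13/57.9 = 0.238470 − 0.224525 = 0.013945.
Hence σ₀² = 1/0.013945 ≈ 71.7.

σ₀² = 71.7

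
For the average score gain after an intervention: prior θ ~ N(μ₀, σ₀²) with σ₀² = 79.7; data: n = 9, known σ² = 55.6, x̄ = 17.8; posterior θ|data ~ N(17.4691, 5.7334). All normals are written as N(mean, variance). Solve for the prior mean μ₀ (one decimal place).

The posterior mean is a precision-weighted average: μ_n = (τ₀μ₀ + τ_data·x̄)/(τ₀+τ_data), with τ₀=1/σ₀² and τ_data=n/σ².
Here τ₀ = 1/79.7 = 0.012547 and τ_data = 9/55.6 = 0.161871, so τ_n = 0.174418.
Rearranging for μ₀: μ₀ = (μ_n·τ_n − τ_data·x̄)/τ₀ = (17.4691·0.174418 − 0.161871·17.8) / 0.012547 = 0.165622/0.012547 ≈ 13.2.

μ₀ = 13.2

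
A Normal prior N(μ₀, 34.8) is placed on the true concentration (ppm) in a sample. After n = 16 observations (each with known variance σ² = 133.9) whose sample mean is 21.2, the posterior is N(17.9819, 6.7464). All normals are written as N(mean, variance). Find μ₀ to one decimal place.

μ₀ = 4.6

With known observation variance, the Normal–Normal posterior has precision τ_n = τ₀ + n/σ² and mean μ_n = (τ₀μ₀ + (n/σ²)x̄)/τ_n.
Here τ₀ = 1/34.8 = 0.028736 and τ_data = 16/133.9 = 0.119492, so τ_n = 0.148228.
Rearranging for μ₀: μ₀ = (μ_n·τ_n − τ_data·x̄)/τ₀ = (17.9819·0.148228 − 0.119492·21.2) / 0.028736 = 0.132191/0.028736 ≈ 4.6.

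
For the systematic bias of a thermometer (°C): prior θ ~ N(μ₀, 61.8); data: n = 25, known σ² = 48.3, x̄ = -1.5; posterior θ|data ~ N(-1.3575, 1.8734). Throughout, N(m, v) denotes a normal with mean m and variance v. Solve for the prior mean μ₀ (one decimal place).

With known observation variance, the Normal–Normal posterior has precision τ_n = τ₀ + n/σ² and mean μ_n = (τ₀μ₀ + (n/σ²)x̄)/τ_n.
Here τ₀ = 1/61.8 = 0.016181 and τ_data = 25/48.3 = 0.517598, so τ_n = 0.533779.
Rearranging for μ₀: μ₀ = (μ_n·τ_n − τ_data·x̄)/τ₀ = (-1.3575·0.533779 − 0.517598·-1.5) / 0.016181 = 0.051792/0.016181 ≈ 3.2.

μ₀ = 3.2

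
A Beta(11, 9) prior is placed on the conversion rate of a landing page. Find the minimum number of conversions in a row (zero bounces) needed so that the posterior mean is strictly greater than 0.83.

After k conversions and 0 bounces the posterior is Beta(11+k, 9), with mean (11+k)/(11+9+k).
Set (11+k)/(20+k) > 0.83 and solve: k > (0.83·20 − 11)/(1 − 0.83) = 32.941.
The smallest integer exceeding 32.941 is 33.

k = 33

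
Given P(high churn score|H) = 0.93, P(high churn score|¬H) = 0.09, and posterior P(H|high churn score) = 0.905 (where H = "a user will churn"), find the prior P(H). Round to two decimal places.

P(H) = 0.48

In odds form, posterior odds = prior odds × likelihood ratio, so prior odds = posterior odds ÷ LR.
Posterior odds = 0.905/(1−0.905) = 9.5263. LR = 0.93/0.09 = 10.3333.
Prior odds = 9.5263/10.3333 = 0.9219, so P(H) = 0.9219/(1+0.9219) ≈ 0.48.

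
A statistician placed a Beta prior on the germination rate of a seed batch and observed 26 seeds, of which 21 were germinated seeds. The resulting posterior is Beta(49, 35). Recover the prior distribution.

Beta(28, 30)

Under Beta–binomial conjugacy the posterior parameters are (α+s, β+f).
So α = 49 − 21 = 28 and β = 35 − 5 = 30.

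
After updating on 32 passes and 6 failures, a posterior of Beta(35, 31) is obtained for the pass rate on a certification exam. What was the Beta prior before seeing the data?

Beta(3, 25)

Beta is conjugate to the binomial likelihood: posterior = Beta(α+s, β+f).
Subtract the data counts: 35−32=3, 31−6=25.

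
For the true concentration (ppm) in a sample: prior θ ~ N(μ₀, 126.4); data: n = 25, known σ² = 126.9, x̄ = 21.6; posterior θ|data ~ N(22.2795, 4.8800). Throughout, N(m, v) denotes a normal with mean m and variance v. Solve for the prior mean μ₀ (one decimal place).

μ₀ = 39.2

With known observation variance, the Normal–Normal posterior has precision τ_n = τ₀ + n/σ² and mean μ_n = (τ₀μ₀ + (n/σ²)x̄)/τ_n.
Here τ₀ = 1/126.4 = 0.007911 and τ_data = 25/126.9 = 0.197006, so τ_n = 0.204917.
Rearranging for μ₀: μ₀ = (μ_n·τ_n − τ_data·x̄)/τ₀ = (22.2795·0.204917 − 0.197006·21.6) / 0.007911 = 0.310119/0.007911 ≈ 39.2.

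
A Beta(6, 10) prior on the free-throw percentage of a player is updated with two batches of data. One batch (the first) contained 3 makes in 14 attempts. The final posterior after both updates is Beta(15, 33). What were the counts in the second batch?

Because Beta–binomial updating is additive in the counts, the combined data contributed (α_post−α_prior, β_post−β_prior) successes and failures.
Total across both batches: 15−6=9 makes, 33−10=23 misses.
Subtract the first batch: 9−3=6 makes and 23−11=12 misses.

6 makes and 12 misses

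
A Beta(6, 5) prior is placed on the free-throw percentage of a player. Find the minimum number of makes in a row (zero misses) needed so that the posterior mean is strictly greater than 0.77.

k = 11

After k makes and 0 misses the posterior is Beta(6+k, 5), with mean (6+k)/(6+5+k).
Set (6+k)/(11+k) > 0.77 and solve: k > (0.77·11 − 6)/(1 − 0.77) = 10.739.
The smallest integer exceeding 10.739 is 11.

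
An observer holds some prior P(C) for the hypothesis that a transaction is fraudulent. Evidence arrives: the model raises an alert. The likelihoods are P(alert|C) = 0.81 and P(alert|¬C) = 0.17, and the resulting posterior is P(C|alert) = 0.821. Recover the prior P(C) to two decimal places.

P(C) = 0.49

In odds form, posterior odds = prior odds × likelihood ratio, so prior odds = posterior odds ÷ LR.
Posterior odds = 0.821/(1−0.821) = 4.5866. LR = 0.81/0.17 = 4.7647.
Prior odds = 4.5866/4.7647 = 0.9626, so P(C) = 0.9626/(1+0.9626) ≈ 0.49.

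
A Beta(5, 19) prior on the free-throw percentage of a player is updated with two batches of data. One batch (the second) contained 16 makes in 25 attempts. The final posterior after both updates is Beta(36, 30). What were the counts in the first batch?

15 makes and 2 misses

Sequential conjugate updates are equivalent to a single update on the pooled data, so total successes = posterior α − prior α and total failures = posterior β − prior β.
Total across both batches: 36−5=31 makes, 30−19=11 misses.
Subtract the second batch: 31−16=15 makes and 11−9=2 misses.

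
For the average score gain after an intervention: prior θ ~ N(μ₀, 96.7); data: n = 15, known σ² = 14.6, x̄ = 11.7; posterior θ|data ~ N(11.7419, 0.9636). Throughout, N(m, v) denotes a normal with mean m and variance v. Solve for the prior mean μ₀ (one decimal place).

The posterior mean is a precision-weighted average: μ_n = (τ₀μ₀ + τ_data·x̄)/(τ₀+τ_data), with τ₀=1/σ₀² and τ_data=n/σ².
Here τ₀ = 1/96.7 = 0.010341 and τ_data = 15/14.6 = 1.027397, so τ_n = 1.037738.
Rearranging for μ₀: μ₀ = (μ_n·τ_n − τ_data·x̄)/τ₀ = (11.7419·1.037738 − 1.027397·11.7) / 0.010341 = 0.164471/0.010341 ≈ 15.9.

μ₀ = 15.9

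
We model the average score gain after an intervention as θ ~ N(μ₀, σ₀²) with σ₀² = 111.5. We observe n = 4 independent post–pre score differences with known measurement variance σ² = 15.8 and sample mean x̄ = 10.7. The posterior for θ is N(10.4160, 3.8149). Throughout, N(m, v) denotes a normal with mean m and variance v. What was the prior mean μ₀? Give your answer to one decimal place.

μ₀ = 2.4

With known observation variance, the Normal–Normal posterior has precision τ_n = τ₀ + n/σ² and mean μ_n = (τ₀μ₀ + (n/σ²)x̄)/τ_n.
Here τ₀ = 1/111.5 = 0.008969 and τ_data = 4/15.8 = 0.253165, so τ_n = 0.262134.
Rearranging for μ₀: μ₀ = (μ_n·τ_n − τ_data·x̄)/τ₀ = (10.4160·0.262134 − 0.253165·10.7) / 0.008969 = 0.021522/0.008969 ≈ 2.4.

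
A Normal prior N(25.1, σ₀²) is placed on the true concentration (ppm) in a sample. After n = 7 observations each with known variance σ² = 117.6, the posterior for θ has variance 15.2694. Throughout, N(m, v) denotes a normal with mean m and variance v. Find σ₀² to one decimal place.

σ₀² = 167.6

Posterior precision equals prior precision plus data precision: 1/σ_n² = 1/σ₀² + n/σ².
So 1/σ₀² = 1/15.2694 − 7/117.6 = 0.065490 − 0.059524 = 0.005966.
Hence σ₀² = 1/0.005966 ≈ 167.6.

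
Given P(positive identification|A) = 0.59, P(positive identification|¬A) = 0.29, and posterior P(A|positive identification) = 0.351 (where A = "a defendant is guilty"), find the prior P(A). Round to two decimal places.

P(A) = 0.21

In odds form, posterior odds = prior odds × likelihood ratio, so prior odds = posterior odds ÷ LR.
Posterior odds = 0.351/(1−0.351) = 0.5408. LR = 0.59/0.29 = 2.0345.
Prior odds = 0.5408/2.0345 = 0.2658, so P(A) = 0.2658/(1+0.2658) ≈ 0.21.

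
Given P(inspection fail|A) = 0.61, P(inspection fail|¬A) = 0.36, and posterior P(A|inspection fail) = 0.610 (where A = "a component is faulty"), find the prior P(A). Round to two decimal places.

P(A) = 0.48

In odds form, posterior odds = prior odds × likelihood ratio, so prior odds = posterior odds ÷ LR.
Posterior odds = 0.610/(1−0.610) = 1.5641. LR = 0.61/0.36 = 1.6944.
Prior odds = 1.5641/1.6944 = 0.9231, so P(A) = 0.9231/(1+0.9231) ≈ 0.48.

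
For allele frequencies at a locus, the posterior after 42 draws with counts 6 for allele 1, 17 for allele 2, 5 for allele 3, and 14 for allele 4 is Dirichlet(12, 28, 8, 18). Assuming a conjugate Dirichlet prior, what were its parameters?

Dirichlet(6, 11, 3, 4)

For a Dirichlet(α) prior with multinomial counts c, the posterior is Dirichlet(α + c) componentwise.
Subtract each count from the matching posterior parameter: 12−6=6, 28−17=11, 8−5=3, 18−14=4.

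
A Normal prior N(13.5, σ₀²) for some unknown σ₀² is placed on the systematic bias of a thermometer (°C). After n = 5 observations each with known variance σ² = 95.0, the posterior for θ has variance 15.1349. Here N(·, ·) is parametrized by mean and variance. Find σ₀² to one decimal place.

σ₀² = 74.4

Posterior precision equals prior precision plus data precision: 1/σ_n² = 1/σ₀² + n/σ².
So 1/σ₀² = 1/15.1349 − 5/95.0 = 0.066072 − 0.052632 = 0.013440.
Hence σ₀² = 1/0.013440 ≈ 74.4.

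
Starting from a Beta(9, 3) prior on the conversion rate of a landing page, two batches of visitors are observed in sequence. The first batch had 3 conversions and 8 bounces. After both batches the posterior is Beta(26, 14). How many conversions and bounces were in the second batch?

14 conversions and 3 bounces

Sequential conjugate updates are equivalent to a single update on the pooled data, so total successes = posterior α − prior α and total failures = posterior β − prior β.
Total across both batches: 26−9=17 conversions, 14−3=11 bounces.
Subtract the first batch: 17−3=14 conversions and 11−8=3 bounces.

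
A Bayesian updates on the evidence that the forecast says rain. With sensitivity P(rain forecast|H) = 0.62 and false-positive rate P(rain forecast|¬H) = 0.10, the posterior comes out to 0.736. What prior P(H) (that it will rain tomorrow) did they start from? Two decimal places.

In odds form, posterior odds = prior odds × likelihood ratio, so prior odds = posterior odds ÷ LR.
Posterior odds = 0.736/(1−0.736) = 2.7879. LR = 0.62/0.10 = 6.2000.
Prior odds = 2.7879/6.2000 = 0.4497, so P(H) = 0.4497/(1+0.4497) ≈ 0.31.

P(H) = 0.31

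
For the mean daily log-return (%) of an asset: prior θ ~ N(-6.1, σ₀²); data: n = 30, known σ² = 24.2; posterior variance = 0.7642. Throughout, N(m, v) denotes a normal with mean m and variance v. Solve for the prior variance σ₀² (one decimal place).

For the Normal–Normal model with known σ², precisions add: τ_n = τ₀ + n/σ².
So 1/σ₀² = 1/0.7642 − 30/24.2 = 1.308558 − 1.239669 = 0.068889.
Hence σ₀² = 1/0.068889 ≈ 14.5.

σ₀² = 14.5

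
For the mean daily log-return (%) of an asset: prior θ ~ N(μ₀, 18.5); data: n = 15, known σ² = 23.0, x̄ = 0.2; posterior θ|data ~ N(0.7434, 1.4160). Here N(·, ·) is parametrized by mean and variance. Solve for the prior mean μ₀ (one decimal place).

μ₀ = 7.3

The posterior mean is a precision-weighted average: μ_n = (τ₀μ₀ + τ_data·x̄)/(τ₀+τ_data), with τ₀=1/σ₀² and τ_data=n/σ².
Here τ₀ = 1/18.5 = 0.054054 and τ_data = 15/23.0 = 0.652174, so τ_n = 0.706228.
Rearranging for μ₀: μ₀ = (μ_n·τ_n − τ_data·x̄)/τ₀ = (0.7434·0.706228 − 0.652174·0.2) / 0.054054 = 0.394575/0.054054 ≈ 7.3.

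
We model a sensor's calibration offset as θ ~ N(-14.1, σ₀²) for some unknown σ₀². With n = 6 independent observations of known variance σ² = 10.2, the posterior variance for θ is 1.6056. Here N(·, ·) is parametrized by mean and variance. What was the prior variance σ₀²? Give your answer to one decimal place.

σ₀² = 28.9

Posterior precision equals prior precision plus data precision: 1/σ_n² = 1/σ₀² + n/σ².
So 1/σ₀² = 1/1.6056 − 6/10.2 = 0.622820 − 0.588235 = 0.034585.
Hence σ₀² = 1/0.034585 ≈ 28.9.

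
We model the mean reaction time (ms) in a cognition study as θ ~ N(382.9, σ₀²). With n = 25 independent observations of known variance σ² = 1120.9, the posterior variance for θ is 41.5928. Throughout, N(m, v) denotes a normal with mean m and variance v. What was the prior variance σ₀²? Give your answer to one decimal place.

σ₀² = 575.0

Posterior precision equals prior precision plus data precision: 1/σ_n² = 1/σ₀² + n/σ².
So 1/σ₀² = 1/41.5928 − 25/1120.9 = 0.024043 − 0.022304 = 0.001739.
Hence σ₀² = 1/0.001739 ≈ 575.0.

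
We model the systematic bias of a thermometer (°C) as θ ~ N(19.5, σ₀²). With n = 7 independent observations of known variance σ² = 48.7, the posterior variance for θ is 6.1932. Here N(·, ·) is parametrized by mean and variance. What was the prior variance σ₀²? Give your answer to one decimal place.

Posterior precision equals prior precision plus data precision: 1/σ_n² = 1/σ₀² + n/σ².
So 1/σ₀² = 1/6.1932 − 7/48.7 = 0.161467 − 0.143737 = 0.017730.
Hence σ₀² = 1/0.017730 ≈ 56.4.

σ₀² = 56.4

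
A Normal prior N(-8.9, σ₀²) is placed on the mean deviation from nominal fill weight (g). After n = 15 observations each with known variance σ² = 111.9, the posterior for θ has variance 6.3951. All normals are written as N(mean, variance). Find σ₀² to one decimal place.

σ₀² = 44.8

Posterior precision equals prior precision plus data precision: 1/σ_n² = 1/σ₀² + n/σ².
So 1/σ₀² = 1/6.3951 − 15/111.9 = 0.156370 − 0.134048 = 0.022322.
Hence σ₀² = 1/0.022322 ≈ 44.8.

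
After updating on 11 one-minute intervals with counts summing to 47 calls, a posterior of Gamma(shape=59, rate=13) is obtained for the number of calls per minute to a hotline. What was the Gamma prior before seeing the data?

Gamma–Poisson conjugacy: posterior shape = α + Σxᵢ, posterior rate = β + n.
So α = 59 − 47 = 12 and β = 13 − 11 = 2.

Gamma(shape=12, rate=2)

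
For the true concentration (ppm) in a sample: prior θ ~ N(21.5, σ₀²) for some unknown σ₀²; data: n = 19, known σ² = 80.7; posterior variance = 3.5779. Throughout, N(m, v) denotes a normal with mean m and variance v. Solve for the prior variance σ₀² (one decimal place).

σ₀² = 22.7

Posterior precision equals prior precision plus data precision: 1/σ_n² = 1/σ₀² + n/σ².
So 1/σ₀² = 1/3.5779 − 19/80.7 = 0.279494 − 0.235440 = 0.044054.
Hence σ₀² = 1/0.044054 ≈ 22.7.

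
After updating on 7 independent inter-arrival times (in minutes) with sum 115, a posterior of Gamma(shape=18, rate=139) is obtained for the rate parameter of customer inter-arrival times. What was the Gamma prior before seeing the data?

Gamma(shape=11, rate=24)

For an exponential likelihood with a Gamma(α, β) prior on the rate, n observations with total T give posterior Gamma(α+n, β+T).
So α = 18 − 7 = 11 and β = 139 − 115 = 24.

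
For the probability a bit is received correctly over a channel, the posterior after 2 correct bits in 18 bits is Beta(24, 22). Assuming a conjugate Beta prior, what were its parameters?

Beta is conjugate to the binomial likelihood: posterior = Beta(a+s, b+f).
So a = 24 − 2 = 22 and b = 22 − 16 = 6.

Beta(22, 6)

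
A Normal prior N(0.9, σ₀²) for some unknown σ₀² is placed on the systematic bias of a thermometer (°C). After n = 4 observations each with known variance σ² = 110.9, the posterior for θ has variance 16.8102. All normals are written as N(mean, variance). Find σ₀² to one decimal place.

σ₀² = 42.7

For the Normal–Normal model with known σ², precisions add: τ_n = τ₀ + n/σ².
So 1/σ₀² = 1/16.8102 − 4/110.9 = 0.059488 − 0.036069 = 0.023419.
Hence σ₀² = 1/0.023419 ≈ 42.7.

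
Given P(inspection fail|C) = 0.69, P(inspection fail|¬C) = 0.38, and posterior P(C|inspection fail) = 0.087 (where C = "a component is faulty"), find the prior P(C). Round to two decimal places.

P(C) = 0.05

Bayes' rule in odds form gives O(C|E) = O(C)·[P(E|C)/P(E|¬C)], hence O(C) = O(C|E)/LR.
Posterior odds = 0.087/(1−0.087) = 0.0953. LR = 0.69/0.38 = 1.8158.
Prior odds = 0.0953/1.8158 = 0.0525, so P(C) = 0.0525/(1+0.0525) ≈ 0.05.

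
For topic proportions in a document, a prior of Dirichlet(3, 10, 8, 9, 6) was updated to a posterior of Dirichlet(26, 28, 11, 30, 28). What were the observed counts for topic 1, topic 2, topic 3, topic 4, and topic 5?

For a Dirichlet(α) prior with multinomial counts c, the posterior is Dirichlet(α + c) componentwise.
Counts are posterior − prior componentwise: 26−3=23, 28−10=18, 11−8=3, 30−9=21, 28−6=22.

counts (23, 18, 3, 21, 22)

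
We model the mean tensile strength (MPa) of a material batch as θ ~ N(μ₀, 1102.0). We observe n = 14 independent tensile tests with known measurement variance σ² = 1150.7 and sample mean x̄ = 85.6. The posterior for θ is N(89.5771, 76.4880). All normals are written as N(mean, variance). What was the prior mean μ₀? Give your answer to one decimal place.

The posterior mean is a precision-weighted average: μ_n = (τ₀μ₀ + τ_data·x̄)/(τ₀+τ_data), with τ₀=1/σ₀² and τ_data=n/σ².
Here τ₀ = 1/1102.0 = 0.000907 and τ_data = 14/1150.7 = 0.012167, so τ_n = 0.013074.
Rearranging for μ₀: μ₀ = (μ_n·τ_n − τ_data·x̄)/τ₀ = (89.5771·0.013074 − 0.012167·85.6) / 0.000907 = 0.129636/0.000907 ≈ 142.9.

μ₀ = 142.9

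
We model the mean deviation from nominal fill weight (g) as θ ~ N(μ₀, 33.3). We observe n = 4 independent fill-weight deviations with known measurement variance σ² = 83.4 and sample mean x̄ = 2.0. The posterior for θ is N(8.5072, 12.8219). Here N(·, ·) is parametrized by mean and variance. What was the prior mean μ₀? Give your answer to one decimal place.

μ₀ = 18.9

With known observation variance, the Normal–Normal posterior has precision τ_n = τ₀ + n/σ² and mean μ_n = (τ₀μ₀ + (n/σ²)x̄)/τ_n.
Here τ₀ = 1/33.3 = 0.030030 and τ_data = 4/83.4 = 0.047962, so τ_n = 0.077992.
Rearranging for μ₀: μ₀ = (μ_n·τ_n − τ_data·x̄)/τ₀ = (8.5072·0.077992 − 0.047962·2.0) / 0.030030 = 0.567570/0.030030 ≈ 18.9.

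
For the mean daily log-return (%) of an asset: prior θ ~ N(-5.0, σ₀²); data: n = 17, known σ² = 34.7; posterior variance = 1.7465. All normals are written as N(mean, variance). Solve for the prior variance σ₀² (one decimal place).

For the Normal–Normal model with known σ², precisions add: τ_n = τ₀ + n/σ².
So 1/σ₀² = 1/1.7465 − 17/34.7 = 0.572574 − 0.489914 = 0.082660.
Hence σ₀² = 1/0.082660 ≈ 12.1.

σ₀² = 12.1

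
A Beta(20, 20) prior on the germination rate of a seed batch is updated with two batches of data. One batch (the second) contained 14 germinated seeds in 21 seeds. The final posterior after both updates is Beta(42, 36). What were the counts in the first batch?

Because Beta–binomial updating is additive in the counts, the combined data contributed (α_post−α_prior, β_post−β_prior) successes and failures.
Total across both batches: 42−20=22 germinated seeds, 36−20=16 non-germinating seeds.
Subtract the second batch: 22−14=8 germinated seeds and 16−7=9 non-germinating seeds.

8 germinated seeds and 9 non-germinating seeds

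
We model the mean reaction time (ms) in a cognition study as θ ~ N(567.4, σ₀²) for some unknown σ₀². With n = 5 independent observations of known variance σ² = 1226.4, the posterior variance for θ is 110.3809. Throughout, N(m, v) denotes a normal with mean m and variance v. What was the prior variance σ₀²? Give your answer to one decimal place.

For the Normal–Normal model with known σ², precisions add: τ_n = τ₀ + n/σ².
So 1/σ₀² = 1/110.3809 − 5/1226.4 = 0.009060 − 0.004077 = 0.004983.
Hence σ₀² = 1/0.004983 ≈ 200.7.

σ₀² = 200.7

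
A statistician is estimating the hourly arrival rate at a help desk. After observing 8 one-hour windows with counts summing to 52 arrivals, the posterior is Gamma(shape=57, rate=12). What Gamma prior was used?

Gamma–Poisson conjugacy: posterior shape = α + Σxᵢ, posterior rate = β + n.
So α = 57 − 52 = 5 and β = 12 − 8 = 4.

Gamma(shape=5, rate=4)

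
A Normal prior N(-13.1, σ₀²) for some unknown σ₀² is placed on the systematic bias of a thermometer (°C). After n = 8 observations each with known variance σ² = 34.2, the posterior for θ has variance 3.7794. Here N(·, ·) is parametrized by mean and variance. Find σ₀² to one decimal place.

σ₀² = 32.6

For the Normal–Normal model with known σ², precisions add: τ_n = τ₀ + n/σ².
So 1/σ₀² = 1/3.7794 − 8/34.2 = 0.264592 − 0.233918 = 0.030674.
Hence σ₀² = 1/0.030674 ≈ 32.6.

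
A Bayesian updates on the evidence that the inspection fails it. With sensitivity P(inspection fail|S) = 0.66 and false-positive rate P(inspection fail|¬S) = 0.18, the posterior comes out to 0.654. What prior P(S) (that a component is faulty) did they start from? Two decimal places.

P(S) = 0.34

Bayes' rule in odds form gives O(S|E) = O(S)·[P(E|S)/P(E|¬S)], hence O(S) = O(S|E)/LR.
Posterior odds = 0.654/(1−0.654) = 1.8902. LR = 0.66/0.18 = 3.6667.
Prior odds = 1.8902/3.6667 = 0.5155, so P(S) = 0.5155/(1+0.5155) ≈ 0.34.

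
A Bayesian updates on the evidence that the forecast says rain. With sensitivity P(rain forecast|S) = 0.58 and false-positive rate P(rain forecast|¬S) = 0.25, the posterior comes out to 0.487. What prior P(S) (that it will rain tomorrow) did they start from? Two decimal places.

Bayes' rule in odds form gives O(S|E) = O(S)·[P(E|S)/P(E|¬S)], hence O(S) = O(S|E)/LR.
Posterior odds = 0.487/(1−0.487) = 0.9493. LR = 0.58/0.25 = 2.3200.
Prior odds = 0.9493/2.3200 = 0.4092, so P(S) = 0.4092/(1+0.4092) ≈ 0.29.

P(S) = 0.29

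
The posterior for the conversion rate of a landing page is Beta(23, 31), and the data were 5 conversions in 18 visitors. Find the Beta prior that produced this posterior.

Beta(18, 18)

Under Beta–binomial conjugacy the posterior parameters are (a+s, b+f).
Subtract the data counts: 23−5=18, 31−13=18.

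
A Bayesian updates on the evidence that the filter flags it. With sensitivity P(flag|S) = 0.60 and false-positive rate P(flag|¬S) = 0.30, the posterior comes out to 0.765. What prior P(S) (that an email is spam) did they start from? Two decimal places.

Bayes' rule in odds form gives O(S|E) = O(S)·[P(E|S)/P(E|¬S)], hence O(S) = O(S|E)/LR.
Posterior odds = 0.765/(1−0.765) = 3.2553. LR = 0.60/0.30 = 2.0000.
Prior odds = 3.2553/2.0000 = 1.6277, so P(S) = 1.6277/(1+1.6277) ≈ 0.62.

P(S) = 0.62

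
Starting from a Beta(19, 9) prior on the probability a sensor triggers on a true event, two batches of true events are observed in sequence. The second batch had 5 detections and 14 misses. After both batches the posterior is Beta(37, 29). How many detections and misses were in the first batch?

Because Beta–binomial updating is additive in the counts, the combined data contributed (α_post−α_prior, β_post−β_prior) successes and failures.
Total across both batches: 37−19=18 detections, 29−9=20 misses.
Subtract the second batch: 18−5=13 detections and 20−14=6 misses.

13 detections and 6 misses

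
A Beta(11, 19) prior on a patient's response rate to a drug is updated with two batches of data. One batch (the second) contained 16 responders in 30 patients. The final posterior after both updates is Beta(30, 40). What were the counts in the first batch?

3 responders and 7 non-responders

Sequential conjugate updates are equivalent to a single update on the pooled data, so total successes = posterior α − prior α and total failures = posterior β − prior β.
Total across both batches: 30−11=19 responders, 40−19=21 non-responders.
Subtract the second batch: 19−16=3 responders and 21−14=7 non-responders.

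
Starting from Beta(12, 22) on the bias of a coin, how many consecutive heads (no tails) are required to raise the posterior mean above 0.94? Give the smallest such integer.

After k heads and 0 tails the posterior is Beta(12+k, 22), with mean (12+k)/(12+22+k).
Set (12+k)/(34+k) > 0.94 and solve: k > (0.94·34 − 12)/(1 − 0.94) = 332.667.
The smallest integer exceeding 332.667 is 333.

k = 333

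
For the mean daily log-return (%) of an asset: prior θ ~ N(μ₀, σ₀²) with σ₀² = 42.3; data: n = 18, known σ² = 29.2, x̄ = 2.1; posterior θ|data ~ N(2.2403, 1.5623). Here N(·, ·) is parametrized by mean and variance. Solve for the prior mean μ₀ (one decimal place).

μ₀ = 5.9

The posterior mean is a precision-weighted average: μ_n = (τ₀μ₀ + τ_data·x̄)/(τ₀+τ_data), with τ₀=1/σ₀² and τ_data=n/σ².
Here τ₀ = 1/42.3 = 0.023641 and τ_data = 18/29.2 = 0.616438, so τ_n = 0.640079.
Rearranging for μ₀: μ₀ = (μ_n·τ_n − τ_data·x̄)/τ₀ = (2.2403·0.640079 − 0.616438·2.1) / 0.023641 = 0.139449/0.023641 ≈ 5.9.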